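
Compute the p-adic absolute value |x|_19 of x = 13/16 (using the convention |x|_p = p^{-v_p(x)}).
|13/16|_19 = 1

Step 1 — compute v_19(x) by factoring powers of 19 out of the numerator and denominator: v_19(13/16) = 0. Step 2 — apply |x|_p = p^{-v_p(x)} = 19^{0} = 1.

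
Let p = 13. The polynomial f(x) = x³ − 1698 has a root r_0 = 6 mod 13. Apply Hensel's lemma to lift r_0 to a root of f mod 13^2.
r_1 = 123 (mod 169)

Hensel: r_{i+1} = r_i − f(r_i)/f′(r_i) mod 13^{i+2}, where f′(x) = 3x². Iterate:
  r_0 = 6 (mod 13)
  r_1 = 123 (mod 169)
Final: r = 123 with f(r) ≡ 0 mod 13^2.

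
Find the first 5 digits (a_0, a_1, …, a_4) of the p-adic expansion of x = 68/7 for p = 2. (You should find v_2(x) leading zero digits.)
(a_0, …, a_4) = (0, 0, 1, 1, 1)

v_2(68/7) = 2, so a_0 = ... = a_1 = 0. Factor out: x = 2^2 · u with u = 17/7 a unit in ℤ_2. Expand u iteratively via a_{v+i} = u_i mod 2, u_{i+1} = (u_i − a_{v+i})/2:
  u_0 = 17/7;  a_2 = 1;  u_1 = (u_0 − 1)/2 = 5/7
  u_1 = 5/7;  a_3 = 1;  u_2 = (u_1 − 1)/2 = -1/7
  u_2 = -1/7;  a_4 = 1;  u_3 = (u_2 − 1)/2 = -4/7
Digits: (0, 0, 1, 1, 1).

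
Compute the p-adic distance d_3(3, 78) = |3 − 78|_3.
d_3(3, 78) = 1/3

Step 1 — x − y = 3 − 78 = -75. Step 2 — v_3(-75) = 1 (factor: -75 = −(3^1 · 25); the sign does not affect v_p). Step 3 — |x − y|_3 = 3^{-1} = 1/3.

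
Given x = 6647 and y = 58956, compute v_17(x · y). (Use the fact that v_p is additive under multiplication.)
v_17(391880532) = 5

v_p(x) = 2 (factor: 6647 = 17^2 · 23); v_p(y) = 3 (factor: 58956 = 17^3 · 12). Additivity: v_p(xy) = v_p(x) + v_p(y) = 2 + 3 = 5. (Direct check: xy = 391880532 = 17^5 · (276).)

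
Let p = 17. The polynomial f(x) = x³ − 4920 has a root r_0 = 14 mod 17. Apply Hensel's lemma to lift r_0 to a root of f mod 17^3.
r_2 = 2717 (mod 4913)

Hensel: r_{i+1} = r_i − f(r_i)/f′(r_i) mod 17^{i+2}, where f′(x) = 3x². Iterate:
  r_0 = 14 (mod 17)
  r_1 = 116 (mod 289)
  r_2 = 2717 (mod 4913)
Final: r = 2717 with f(r) ≡ 0 mod 17^3.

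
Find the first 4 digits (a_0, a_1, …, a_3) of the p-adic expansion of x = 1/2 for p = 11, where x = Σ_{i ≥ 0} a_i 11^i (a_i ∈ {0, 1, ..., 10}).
(a_0, …, a_3) = (6, 5, 5, 5)

v_11(1/2) = 0 (numerator and denominator both coprime to 11), so x ∈ ℤ_11^×. Compute digits iteratively via a_i = x_i mod 11, x_{i+1} = (x_i − a_i)/11, with x_0 = x:
  x_0 = 1/2;  a_0 = 6;  x_1 = (x_0 − 6)/11 = -1/2
  x_1 = -1/2;  a_1 = 5;  x_2 = (x_1 − 5)/11 = -1/2
  x_2 = -1/2;  a_2 = 5;  x_3 = (x_2 − 5)/11 = -1/2
  x_3 = -1/2;  a_3 = 5;  x_4 = (x_3 − 5)/11 = -1/2
Digits: (6, 5, 5, 5).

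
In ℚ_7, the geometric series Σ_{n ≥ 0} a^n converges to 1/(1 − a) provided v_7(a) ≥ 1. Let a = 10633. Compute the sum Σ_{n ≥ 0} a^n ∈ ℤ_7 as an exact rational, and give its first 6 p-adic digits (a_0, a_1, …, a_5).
Σ a^n = 1/(1 − a) = -1/10632;  first 6 digits = (1, 0, 0, 3, 4, 0)

v_7(a) = 3 ≥ 1, so the series converges in ℤ_7 to 1/(1 − a) = 1/(1 − 10633) = -1/10632. Expand this rational in ℤ_7: compute digits iteratively via d_i = x_i mod 7, x_{i+1} = (x_i − d_i)/7. The first 6 digits are (1, 0, 0, 3, 4, 0).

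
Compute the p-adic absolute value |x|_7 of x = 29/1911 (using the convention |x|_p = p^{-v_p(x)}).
|29/1911|_7 = 49

Step 1 — compute v_7(x) by factoring powers of 7 out of the numerator and denominator: v_7(29/1911) = -2. Step 2 — apply |x|_p = p^{-v_p(x)} = 7^{2} = 49.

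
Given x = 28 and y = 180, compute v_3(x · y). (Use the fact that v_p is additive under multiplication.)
v_3(5040) = 2

v_p(x) = 0 (factor: 28 = 3^0 · 28); v_p(y) = 2 (factor: 180 = 3^2 · 20). Additivity: v_p(xy) = v_p(x) + v_p(y) = 0 + 2 = 2. (Direct check: xy = 5040 = 3^2 · (560).)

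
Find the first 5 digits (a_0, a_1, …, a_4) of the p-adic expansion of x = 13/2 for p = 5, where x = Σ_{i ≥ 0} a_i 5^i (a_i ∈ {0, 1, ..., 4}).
(a_0, …, a_4) = (4, 3, 2, 2, 2)

v_5(13/2) = 0 (numerator and denominator both coprime to 5), so x ∈ ℤ_5^×. Compute digits iteratively via a_i = x_i mod 5, x_{i+1} = (x_i − a_i)/5, with x_0 = x:
  x_0 = 13/2;  a_0 = 4;  x_1 = (x_0 − 4)/5 = 1/2
  x_1 = 1/2;  a_1 = 3;  x_2 = (x_1 − 3)/5 = -1/2
  x_2 = -1/2;  a_2 = 2;  x_3 = (x_2 − 2)/5 = -1/2
  x_3 = -1/2;  a_3 = 2;  x_4 = (x_3 − 2)/5 = -1/2
  x_4 = -1/2;  a_4 = 2;  x_5 = (x_4 − 2)/5 = -1/2
Digits: (4, 3, 2, 2, 2).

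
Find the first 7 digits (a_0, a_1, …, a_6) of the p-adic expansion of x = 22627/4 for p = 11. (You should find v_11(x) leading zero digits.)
(a_0, …, a_6) = (0, 0, 0, 7, 8, 2, 8)

v_11(22627/4) = 3, so a_0 = ... = a_2 = 0. Factor out: x = 11^3 · u with u = 17/4 a unit in ℤ_11. Expand u iteratively via a_{v+i} = u_i mod 11, u_{i+1} = (u_i − a_{v+i})/11:
  u_0 = 17/4;  a_3 = 7;  u_1 = (u_0 − 7)/11 = -1/4
  u_1 = -1/4;  a_4 = 8;  u_2 = (u_1 − 8)/11 = -3/4
  u_2 = -3/4;  a_5 = 2;  u_3 = (u_2 − 2)/11 = -1/4
  u_3 = -1/4;  a_6 = 8;  u_4 = (u_3 − 8)/11 = -3/4
Digits: (0, 0, 0, 7, 8, 2, 8).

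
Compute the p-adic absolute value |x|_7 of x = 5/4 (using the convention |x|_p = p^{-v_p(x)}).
|5/4|_7 = 1

Step 1 — compute v_7(x) by factoring powers of 7 out of the numerator and denominator: v_7(5/4) = 0. Step 2 — apply |x|_p = p^{-v_p(x)} = 7^{0} = 1.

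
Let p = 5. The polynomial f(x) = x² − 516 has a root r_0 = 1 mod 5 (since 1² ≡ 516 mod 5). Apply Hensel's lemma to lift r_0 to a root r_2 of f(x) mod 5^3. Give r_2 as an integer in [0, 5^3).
r_2 = 121 (mod 125)

Hensel's recurrence: r_{i+1} = r_i − f(r_i)·(f′(r_i))^{-1} mod 5^{i+2}, with f′(x) = 2x. Iterate:
  r_0 = 1 (mod 5)
  r_1 = 21 (mod 25)
  r_2 = 121 (mod 125)
Final: r_2 = 121, and one checks f(r_2) ≡ 0 mod 5^3.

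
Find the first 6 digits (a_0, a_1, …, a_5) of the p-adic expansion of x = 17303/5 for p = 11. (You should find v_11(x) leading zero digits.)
(a_0, …, a_5) = (0, 0, 0, 7, 4, 4)

v_11(17303/5) = 3, so a_0 = ... = a_2 = 0. Factor out: x = 11^3 · u with u = 13/5 a unit in ℤ_11. Expand u iteratively via a_{v+i} = u_i mod 11, u_{i+1} = (u_i − a_{v+i})/11:
  u_0 = 13/5;  a_3 = 7;  u_1 = (u_0 − 7)/11 = -2/5
  u_1 = -2/5;  a_4 = 4;  u_2 = (u_1 − 4)/11 = -2/5
  u_2 = -2/5;  a_5 = 4;  u_3 = (u_2 − 4)/11 = -2/5
Digits: (0, 0, 0, 7, 4, 4).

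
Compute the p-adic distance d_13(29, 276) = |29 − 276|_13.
d_13(29, 276) = 1/13

Step 1 — x − y = 29 − 276 = -247. Step 2 — v_13(-247) = 1 (factor: -247 = −(13^1 · 19); the sign does not affect v_p). Step 3 — |x − y|_13 = 13^{-1} = 1/13.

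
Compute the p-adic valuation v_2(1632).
v_2(1632) = 5

v_2(n) is the largest exponent k such that 2^k divides n. Factor out: 1632 = 2^5 · 51. (Sign doesn't affect v_p.) So v_2(1632) = 5.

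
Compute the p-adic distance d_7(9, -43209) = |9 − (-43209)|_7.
d_7(9, -43209) = 1/2401

Step 1 — x − y = 9 − (-43209) = 43218. Step 2 — v_7(43218) = 4 (factor: 43218 = (7^4 · 18); the sign does not affect v_p). Step 3 — |x − y|_7 = 7^{-4} = 1/2401.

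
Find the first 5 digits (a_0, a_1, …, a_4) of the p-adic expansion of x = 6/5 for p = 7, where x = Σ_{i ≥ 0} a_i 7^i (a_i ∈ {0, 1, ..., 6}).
(a_0, …, a_4) = (4, 1, 4, 5, 2)

v_7(6/5) = 0 (numerator and denominator both coprime to 7), so x ∈ ℤ_7^×. Compute digits iteratively via a_i = x_i mod 7, x_{i+1} = (x_i − a_i)/7, with x_0 = x:
  x_0 = 6/5;  a_0 = 4;  x_1 = (x_0 − 4)/7 = -2/5
  x_1 = -2/5;  a_1 = 1;  x_2 = (x_1 − 1)/7 = -1/5
  x_2 = -1/5;  a_2 = 4;  x_3 = (x_2 − 4)/7 = -3/5
  x_3 = -3/5;  a_3 = 5;  x_4 = (x_3 − 5)/7 = -4/5
  x_4 = -4/5;  a_4 = 2;  x_5 = (x_4 − 2)/7 = -2/5
Digits: (4, 1, 4, 5, 2).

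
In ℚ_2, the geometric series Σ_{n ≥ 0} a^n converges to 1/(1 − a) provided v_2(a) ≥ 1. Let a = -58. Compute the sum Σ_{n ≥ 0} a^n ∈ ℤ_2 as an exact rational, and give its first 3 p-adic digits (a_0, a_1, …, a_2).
Σ a^n = 1/(1 − a) = 1/59;  first 3 digits = (1, 1, 0)

v_2(a) = 1 ≥ 1, so the series converges in ℤ_2 to 1/(1 − a) = 1/(1 − (-58)) = 1/59. Expand this rational in ℤ_2: compute digits iteratively via d_i = x_i mod 2, x_{i+1} = (x_i − d_i)/2. The first 3 digits are (1, 1, 0).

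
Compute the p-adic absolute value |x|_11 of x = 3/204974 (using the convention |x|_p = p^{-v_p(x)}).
|3/204974|_11 = 14641

Step 1 — compute v_11(x) by factoring powers of 11 out of the numerator and denominator: v_11(3/204974) = -4. Step 2 — apply |x|_p = p^{-v_p(x)} = 11^{4} = 14641.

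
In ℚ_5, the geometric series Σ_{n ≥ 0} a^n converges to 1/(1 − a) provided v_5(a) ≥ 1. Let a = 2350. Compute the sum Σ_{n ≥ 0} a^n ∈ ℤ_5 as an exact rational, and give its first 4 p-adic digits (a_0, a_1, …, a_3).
Σ a^n = 1/(1 − a) = -1/2349;  first 4 digits = (1, 0, 4, 3)

v_5(a) = 2 ≥ 1, so the series converges in ℤ_5 to 1/(1 − a) = 1/(1 − 2350) = -1/2349. Expand this rational in ℤ_5: compute digits iteratively via d_i = x_i mod 5, x_{i+1} = (x_i − d_i)/5. The first 4 digits are (1, 0, 4, 3).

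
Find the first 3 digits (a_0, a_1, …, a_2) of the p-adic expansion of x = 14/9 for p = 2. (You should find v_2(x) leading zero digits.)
(a_0, …, a_2) = (0, 1, 1)

v_2(14/9) = 1, so a_0 = ... = a_0 = 0. Factor out: x = 2^1 · u with u = 7/9 a unit in ℤ_2. Expand u iteratively via a_{v+i} = u_i mod 2, u_{i+1} = (u_i − a_{v+i})/2:
  u_0 = 7/9;  a_1 = 1;  u_1 = (u_0 − 1)/2 = -1/9
  u_1 = -1/9;  a_2 = 1;  u_2 = (u_1 − 1)/2 = -5/9
Digits: (0, 1, 1).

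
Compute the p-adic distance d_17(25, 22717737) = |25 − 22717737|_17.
d_17(25, 22717737) = 1/1419857

Step 1 — x − y = 25 − 22717737 = -22717712. Step 2 — v_17(-22717712) = 5 (factor: -22717712 = −(17^5 · 16); the sign does not affect v_p). Step 3 — |x − y|_17 = 17^{-5} = 1/1419857.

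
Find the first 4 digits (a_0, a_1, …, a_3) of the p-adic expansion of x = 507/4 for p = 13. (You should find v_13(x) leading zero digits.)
(a_0, …, a_3) = (0, 0, 4, 3)

v_13(507/4) = 2, so a_0 = ... = a_1 = 0. Factor out: x = 13^2 · u with u = 3/4 a unit in ℤ_13. Expand u iteratively via a_{v+i} = u_i mod 13, u_{i+1} = (u_i − a_{v+i})/13:
  u_0 = 3/4;  a_2 = 4;  u_1 = (u_0 − 4)/13 = -1/4
  u_1 = -1/4;  a_3 = 3;  u_2 = (u_1 − 3)/13 = -1/4
Digits: (0, 0, 4, 3).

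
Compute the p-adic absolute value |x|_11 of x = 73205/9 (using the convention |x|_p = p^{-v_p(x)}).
|73205/9|_11 = 1/14641

Step 1 — compute v_11(x) by factoring powers of 11 out of the numerator and denominator: v_11(73205/9) = 4. Step 2 — apply |x|_p = p^{-v_p(x)} = 11^{-4} = 1/14641.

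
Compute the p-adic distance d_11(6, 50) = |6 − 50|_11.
d_11(6, 50) = 1/11

Step 1 — x − y = 6 − 50 = -44. Step 2 — v_11(-44) = 1 (factor: -44 = −(11^1 · 4); the sign does not affect v_p). Step 3 — |x − y|_11 = 11^{-1} = 1/11.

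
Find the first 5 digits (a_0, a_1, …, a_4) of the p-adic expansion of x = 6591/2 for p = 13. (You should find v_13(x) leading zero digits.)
(a_0, …, a_4) = (0, 0, 0, 8, 6)

v_13(6591/2) = 3, so a_0 = ... = a_2 = 0. Factor out: x = 13^3 · u with u = 3/2 a unit in ℤ_13. Expand u iteratively via a_{v+i} = u_i mod 13, u_{i+1} = (u_i − a_{v+i})/13:
  u_0 = 3/2;  a_3 = 8;  u_1 = (u_0 − 8)/13 = -1/2
  u_1 = -1/2;  a_4 = 6;  u_2 = (u_1 − 6)/13 = -1/2
Digits: (0, 0, 0, 8, 6).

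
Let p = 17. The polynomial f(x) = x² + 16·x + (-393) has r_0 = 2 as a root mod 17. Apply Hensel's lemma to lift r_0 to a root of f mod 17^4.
r_3 = 35668 (mod 83521)

Hensel: r_{i+1} = r_i − f(r_i)·(f′(r_i))^{-1} mod 17^{i+2}, f′(x) = 2x + 16. Iterate:
  r_0 = 2 (mod 17)
  r_1 = 121 (mod 289)
  r_2 = 1277 (mod 4913)
  r_3 = 35668 (mod 83521)
Final: r = 35668 satisfies f(r) ≡ 0 mod 17^4.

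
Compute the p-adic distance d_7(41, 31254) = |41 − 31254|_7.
d_7(41, 31254) = 1/2401

Step 1 — x − y = 41 − 31254 = -31213. Step 2 — v_7(-31213) = 4 (factor: -31213 = −(7^4 · 13); the sign does not affect v_p). Step 3 — |x − y|_7 = 7^{-4} = 1/2401.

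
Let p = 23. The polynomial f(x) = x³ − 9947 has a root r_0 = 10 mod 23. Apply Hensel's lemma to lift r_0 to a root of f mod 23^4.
r_3 = 275573 (mod 279841)

Hensel: r_{i+1} = r_i − f(r_i)/f′(r_i) mod 23^{i+2}, where f′(x) = 3x². Iterate:
  r_0 = 10 (mod 23)
  r_1 = 493 (mod 529)
  r_2 = 7899 (mod 12167)
  r_3 = 275573 (mod 279841)
Final: r = 275573 with f(r) ≡ 0 mod 23^4.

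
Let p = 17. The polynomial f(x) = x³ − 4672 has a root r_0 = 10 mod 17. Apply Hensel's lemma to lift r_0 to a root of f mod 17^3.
r_2 = 3444 (mod 4913)

Hensel: r_{i+1} = r_i − f(r_i)/f′(r_i) mod 17^{i+2}, where f′(x) = 3x². Iterate:
  r_0 = 10 (mod 17)
  r_1 = 265 (mod 289)
  r_2 = 3444 (mod 4913)
Final: r = 3444 with f(r) ≡ 0 mod 17^3.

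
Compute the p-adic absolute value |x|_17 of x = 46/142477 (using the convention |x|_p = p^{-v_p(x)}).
|46/142477|_17 = 4913

Step 1 — compute v_17(x) by factoring powers of 17 out of the numerator and denominator: v_17(46/142477) = -3. Step 2 — apply |x|_p = p^{-v_p(x)} = 17^{3} = 4913.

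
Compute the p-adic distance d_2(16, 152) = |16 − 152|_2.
d_2(16, 152) = 1/8

Step 1 — x − y = 16 − 152 = -136. Step 2 — v_2(-136) = 3 (factor: -136 = −(2^3 · 17); the sign does not affect v_p). Step 3 — |x − y|_2 = 2^{-3} = 1/8.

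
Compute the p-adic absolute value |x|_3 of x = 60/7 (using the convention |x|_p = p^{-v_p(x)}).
|60/7|_3 = 1/3

Step 1 — compute v_3(x) by factoring powers of 3 out of the numerator and denominator: v_3(60/7) = 1. Step 2 — apply |x|_p = p^{-v_p(x)} = 3^{-1} = 1/3.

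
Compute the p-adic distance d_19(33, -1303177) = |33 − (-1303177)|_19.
d_19(33, -1303177) = 1/130321

Step 1 — x − y = 33 − (-1303177) = 1303210. Step 2 — v_19(1303210) = 4 (factor: 1303210 = (19^4 · 10); the sign does not affect v_p). Step 3 — |x − y|_19 = 19^{-4} = 1/130321.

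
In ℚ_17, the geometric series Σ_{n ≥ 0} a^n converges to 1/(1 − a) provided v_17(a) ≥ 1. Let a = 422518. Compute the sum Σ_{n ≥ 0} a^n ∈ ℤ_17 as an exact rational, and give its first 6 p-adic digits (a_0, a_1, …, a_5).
Σ a^n = 1/(1 − a) = -1/422517;  first 6 digits = (1, 0, 0, 1, 5, 0)

v_17(a) = 3 ≥ 1, so the series converges in ℤ_17 to 1/(1 − a) = 1/(1 − 422518) = -1/422517. Expand this rational in ℤ_17: compute digits iteratively via d_i = x_i mod 17, x_{i+1} = (x_i − d_i)/17. The first 6 digits are (1, 0, 0, 1, 5, 0).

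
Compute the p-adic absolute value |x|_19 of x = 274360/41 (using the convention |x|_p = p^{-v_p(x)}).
|274360/41|_19 = 1/6859

Step 1 — compute v_19(x) by factoring powers of 19 out of the numerator and denominator: v_19(274360/41) = 3. Step 2 — apply |x|_p = p^{-v_p(x)} = 19^{-3} = 1/6859.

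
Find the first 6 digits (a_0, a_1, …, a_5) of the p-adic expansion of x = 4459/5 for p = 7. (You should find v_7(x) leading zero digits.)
(a_0, …, a_5) = (0, 0, 0, 4, 4, 5)

v_7(4459/5) = 3, so a_0 = ... = a_2 = 0. Factor out: x = 7^3 · u with u = 13/5 a unit in ℤ_7. Expand u iteratively via a_{v+i} = u_i mod 7, u_{i+1} = (u_i − a_{v+i})/7:
  u_0 = 13/5;  a_3 = 4;  u_1 = (u_0 − 4)/7 = -1/5
  u_1 = -1/5;  a_4 = 4;  u_2 = (u_1 − 4)/7 = -3/5
  u_2 = -3/5;  a_5 = 5;  u_3 = (u_2 − 5)/7 = -4/5
Digits: (0, 0, 0, 4, 4, 5).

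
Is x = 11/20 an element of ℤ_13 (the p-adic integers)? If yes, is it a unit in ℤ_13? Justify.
x ∈ ℤ_13^× (unit); v_13(x) = 0

ℤ_13 = {x ∈ ℚ_13 : v_13(x) ≥ 0} and ℤ_13^× = {x ∈ ℤ_13 : v_13(x) = 0}. Here v_13(11/20) = v_13(num) − v_13(den) = 0; compare against these criteria.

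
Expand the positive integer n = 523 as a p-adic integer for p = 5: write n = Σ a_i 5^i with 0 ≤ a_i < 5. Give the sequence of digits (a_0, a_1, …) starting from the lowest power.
(a_0, a_1, …) = (3, 4, 0, 4)

Repeated division by 5 gives the digits low-to-high: 523 = 3 + 4·5^1 + 4·5^3. Digit sequence: (3, 4, 0, 4).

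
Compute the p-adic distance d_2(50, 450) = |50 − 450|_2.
d_2(50, 450) = 1/16

Step 1 — x − y = 50 − 450 = -400. Step 2 — v_2(-400) = 4 (factor: -400 = −(2^4 · 25); the sign does not affect v_p). Step 3 — |x − y|_2 = 2^{-4} = 1/16.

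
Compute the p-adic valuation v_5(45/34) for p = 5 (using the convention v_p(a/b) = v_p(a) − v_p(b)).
v_5(45/34) = 1

Factor powers of 5 from the numerator and denominator of the reduced fraction: 45 = 5^1 · 9 and 34 = 5^0 · 34. Apply v_p(a/b) = v_p(a) − v_p(b): v_5(45/34) = 1 − 0 = 1.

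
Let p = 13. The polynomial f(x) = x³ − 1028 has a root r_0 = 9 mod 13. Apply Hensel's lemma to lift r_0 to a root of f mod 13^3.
r_2 = 1075 (mod 2197)

Hensel: r_{i+1} = r_i − f(r_i)/f′(r_i) mod 13^{i+2}, where f′(x) = 3x². Iterate:
  r_0 = 9 (mod 13)
  r_1 = 61 (mod 169)
  r_2 = 1075 (mod 2197)
Final: r = 1075 with f(r) ≡ 0 mod 13^3.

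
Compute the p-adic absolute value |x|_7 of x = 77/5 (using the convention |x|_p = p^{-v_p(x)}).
|77/5|_7 = 1/7

Step 1 — compute v_7(x) by factoring powers of 7 out of the numerator and denominator: v_7(77/5) = 1. Step 2 — apply |x|_p = p^{-v_p(x)} = 7^{-1} = 1/7.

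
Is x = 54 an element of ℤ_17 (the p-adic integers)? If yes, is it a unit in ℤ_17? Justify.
x ∈ ℤ_17^× (unit); v_17(x) = 0

ℤ_17 = {x ∈ ℚ_17 : v_17(x) ≥ 0} and ℤ_17^× = {x ∈ ℤ_17 : v_17(x) = 0}. Here v_17(54) = v_17(num) − v_17(den) = 0; compare against these criteria.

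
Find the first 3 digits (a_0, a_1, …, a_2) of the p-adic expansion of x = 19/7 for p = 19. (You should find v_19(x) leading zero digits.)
(a_0, …, a_2) = (0, 11, 13)

v_19(19/7) = 1, so a_0 = ... = a_0 = 0. Factor out: x = 19^1 · u with u = 1/7 a unit in ℤ_19. Expand u iteratively via a_{v+i} = u_i mod 19, u_{i+1} = (u_i − a_{v+i})/19:
  u_0 = 1/7;  a_1 = 11;  u_1 = (u_0 − 11)/19 = -4/7
  u_1 = -4/7;  a_2 = 13;  u_2 = (u_1 − 13)/19 = -5/7
Digits: (0, 11, 13).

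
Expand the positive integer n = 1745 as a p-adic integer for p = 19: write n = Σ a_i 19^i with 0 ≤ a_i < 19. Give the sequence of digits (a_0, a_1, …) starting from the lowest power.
(a_0, a_1, …) = (16, 15, 4)

Repeated division by 19 gives the digits low-to-high: 1745 = 16 + 15·19^1 + 4·19^2. Digit sequence: (16, 15, 4).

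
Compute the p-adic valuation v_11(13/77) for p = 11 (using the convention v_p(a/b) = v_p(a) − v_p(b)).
v_11(13/77) = -1

Factor powers of 11 from the numerator and denominator of the reduced fraction: 13 = 11^0 · 13 and 77 = 11^1 · 7. Apply v_p(a/b) = v_p(a) − v_p(b): v_11(13/77) = 0 − 1 = -1.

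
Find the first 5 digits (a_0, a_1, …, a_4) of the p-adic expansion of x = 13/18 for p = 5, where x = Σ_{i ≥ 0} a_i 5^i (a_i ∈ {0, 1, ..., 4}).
(a_0, …, a_4) = (1, 3, 3, 4, 1)

v_5(13/18) = 0 (numerator and denominator both coprime to 5), so x ∈ ℤ_5^×. Compute digits iteratively via a_i = x_i mod 5, x_{i+1} = (x_i − a_i)/5, with x_0 = x:
  x_0 = 13/18;  a_0 = 1;  x_1 = (x_0 − 1)/5 = -1/18
  x_1 = -1/18;  a_1 = 3;  x_2 = (x_1 − 3)/5 = -11/18
  x_2 = -11/18;  a_2 = 3;  x_3 = (x_2 − 3)/5 = -13/18
  x_3 = -13/18;  a_3 = 4;  x_4 = (x_3 − 4)/5 = -17/18
  x_4 = -17/18;  a_4 = 1;  x_5 = (x_4 − 1)/5 = -7/18
Digits: (1, 3, 3, 4, 1).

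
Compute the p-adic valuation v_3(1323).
v_3(1323) = 3

v_3(n) is the largest exponent k such that 3^k divides n. Factor out: 1323 = 3^3 · 49. (Sign doesn't affect v_p.) So v_3(1323) = 3.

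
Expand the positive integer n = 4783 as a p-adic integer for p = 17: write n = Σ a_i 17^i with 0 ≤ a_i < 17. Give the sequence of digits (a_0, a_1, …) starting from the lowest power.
(a_0, a_1, …) = (6, 9, 16)

Repeated division by 17 gives the digits low-to-high: 4783 = 6 + 9·17^1 + 16·17^2. Digit sequence: (6, 9, 16).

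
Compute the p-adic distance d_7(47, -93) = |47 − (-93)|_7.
d_7(47, -93) = 1/7

Step 1 — x − y = 47 − (-93) = 140. Step 2 — v_7(140) = 1 (factor: 140 = (7^1 · 20); the sign does not affect v_p). Step 3 — |x − y|_7 = 7^{-1} = 1/7.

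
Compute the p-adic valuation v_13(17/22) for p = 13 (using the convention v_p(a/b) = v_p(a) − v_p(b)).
v_13(17/22) = 0

Factor powers of 13 from the numerator and denominator of the reduced fraction: 17 = 13^0 · 17 and 22 = 13^0 · 22. Apply v_p(a/b) = v_p(a) − v_p(b): v_13(17/22) = 0 − 0 = 0.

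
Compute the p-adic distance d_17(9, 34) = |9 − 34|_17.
d_17(9, 34) = 1

Step 1 — x − y = 9 − 34 = -25. Step 2 — v_17(-25) = 0 (factor: -25 = −(17^0 · 25); the sign does not affect v_p). Step 3 — |x − y|_17 = 17^{0} = 1.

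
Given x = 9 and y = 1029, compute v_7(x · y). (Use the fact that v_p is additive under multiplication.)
v_7(9261) = 3

v_p(x) = 0 (factor: 9 = 7^0 · 9); v_p(y) = 3 (factor: 1029 = 7^3 · 3). Additivity: v_p(xy) = v_p(x) + v_p(y) = 0 + 3 = 3. (Direct check: xy = 9261 = 7^3 · (27).)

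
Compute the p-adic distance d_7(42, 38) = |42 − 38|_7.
d_7(42, 38) = 1

Step 1 — x − y = 42 − 38 = 4. Step 2 — v_7(4) = 0 (factor: 4 = (7^0 · 4); the sign does not affect v_p). Step 3 — |x − y|_7 = 7^{0} = 1.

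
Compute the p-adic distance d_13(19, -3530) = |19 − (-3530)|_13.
d_13(19, -3530) = 1/169

Step 1 — x − y = 19 − (-3530) = 3549. Step 2 — v_13(3549) = 2 (factor: 3549 = (13^2 · 21); the sign does not affect v_p). Step 3 — |x − y|_13 = 13^{-2} = 1/169.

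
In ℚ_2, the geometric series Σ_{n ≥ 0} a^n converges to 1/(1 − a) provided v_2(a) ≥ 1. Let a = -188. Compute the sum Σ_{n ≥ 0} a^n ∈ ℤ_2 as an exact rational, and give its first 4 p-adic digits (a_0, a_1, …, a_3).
Σ a^n = 1/(1 − a) = 1/189;  first 4 digits = (1, 0, 1, 0)

v_2(a) = 2 ≥ 1, so the series converges in ℤ_2 to 1/(1 − a) = 1/(1 − (-188)) = 1/189. Expand this rational in ℤ_2: compute digits iteratively via d_i = x_i mod 2, x_{i+1} = (x_i − d_i)/2. The first 4 digits are (1, 0, 1, 0).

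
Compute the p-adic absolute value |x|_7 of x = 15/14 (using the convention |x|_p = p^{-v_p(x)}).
|15/14|_7 = 7

Step 1 — compute v_7(x) by factoring powers of 7 out of the numerator and denominator: v_7(15/14) = -1. Step 2 — apply |x|_p = p^{-v_p(x)} = 7^{1} = 7.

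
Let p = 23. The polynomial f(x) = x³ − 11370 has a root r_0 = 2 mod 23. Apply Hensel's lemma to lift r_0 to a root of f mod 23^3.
r_2 = 4740 (mod 12167)

Hensel: r_{i+1} = r_i − f(r_i)/f′(r_i) mod 23^{i+2}, where f′(x) = 3x². Iterate:
  r_0 = 2 (mod 23)
  r_1 = 508 (mod 529)
  r_2 = 4740 (mod 12167)
Final: r = 4740 with f(r) ≡ 0 mod 23^3.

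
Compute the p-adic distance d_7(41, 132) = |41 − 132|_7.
d_7(41, 132) = 1/7

Step 1 — x − y = 41 − 132 = -91. Step 2 — v_7(-91) = 1 (factor: -91 = −(7^1 · 13); the sign does not affect v_p). Step 3 — |x − y|_7 = 7^{-1} = 1/7.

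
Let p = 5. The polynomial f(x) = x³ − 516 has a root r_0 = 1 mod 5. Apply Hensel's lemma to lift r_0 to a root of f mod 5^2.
r_1 = 6 (mod 25)

Hensel: r_{i+1} = r_i − f(r_i)/f′(r_i) mod 5^{i+2}, where f′(x) = 3x². Iterate:
  r_0 = 1 (mod 5)
  r_1 = 6 (mod 25)
Final: r = 6 with f(r) ≡ 0 mod 5^2.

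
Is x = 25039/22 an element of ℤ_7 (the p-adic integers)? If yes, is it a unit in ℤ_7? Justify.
x ∈ ℤ_7 but not a unit; v_7(x) = 3 > 0

ℤ_7 = {x ∈ ℚ_7 : v_7(x) ≥ 0} and ℤ_7^× = {x ∈ ℤ_7 : v_7(x) = 0}. Here v_7(25039/22) = v_7(num) − v_7(den) = 3; compare against these criteria.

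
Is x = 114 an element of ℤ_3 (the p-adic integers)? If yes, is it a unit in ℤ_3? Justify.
x ∈ ℤ_3 but not a unit; v_3(x) = 1 > 0

ℤ_3 = {x ∈ ℚ_3 : v_3(x) ≥ 0} and ℤ_3^× = {x ∈ ℤ_3 : v_3(x) = 0}. Here v_3(114) = v_3(num) − v_3(den) = 1; compare against these criteria.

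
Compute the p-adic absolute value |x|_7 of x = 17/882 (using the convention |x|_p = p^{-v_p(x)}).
|17/882|_7 = 49

Step 1 — compute v_7(x) by factoring powers of 7 out of the numerator and denominator: v_7(17/882) = -2. Step 2 — apply |x|_p = p^{-v_p(x)} = 7^{2} = 49.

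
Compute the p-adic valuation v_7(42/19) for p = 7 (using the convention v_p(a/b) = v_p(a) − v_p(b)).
v_7(42/19) = 1

Factor powers of 7 from the numerator and denominator of the reduced fraction: 42 = 7^1 · 6 and 19 = 7^0 · 19. Apply v_p(a/b) = v_p(a) − v_p(b): v_7(42/19) = 1 − 0 = 1.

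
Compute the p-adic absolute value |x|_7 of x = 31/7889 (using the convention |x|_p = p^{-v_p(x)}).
|31/7889|_7 = 343

Step 1 — compute v_7(x) by factoring powers of 7 out of the numerator and denominator: v_7(31/7889) = -3. Step 2 — apply |x|_p = p^{-v_p(x)} = 7^{3} = 343.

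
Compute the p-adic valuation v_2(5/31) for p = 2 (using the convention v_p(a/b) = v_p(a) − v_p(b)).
v_2(5/31) = 0

Factor powers of 2 from the numerator and denominator of the reduced fraction: 5 = 2^0 · 5 and 31 = 2^0 · 31. Apply v_p(a/b) = v_p(a) − v_p(b): v_2(5/31) = 0 − 0 = 0.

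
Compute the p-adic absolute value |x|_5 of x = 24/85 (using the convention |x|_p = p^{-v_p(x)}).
|24/85|_5 = 5

Step 1 — compute v_5(x) by factoring powers of 5 out of the numerator and denominator: v_5(24/85) = -1. Step 2 — apply |x|_p = p^{-v_p(x)} = 5^{1} = 5.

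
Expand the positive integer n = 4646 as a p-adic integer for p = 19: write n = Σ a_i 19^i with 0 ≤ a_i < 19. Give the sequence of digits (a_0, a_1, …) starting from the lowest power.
(a_0, a_1, …) = (10, 16, 12)

Repeated division by 19 gives the digits low-to-high: 4646 = 10 + 16·19^1 + 12·19^2. Digit sequence: (10, 16, 12).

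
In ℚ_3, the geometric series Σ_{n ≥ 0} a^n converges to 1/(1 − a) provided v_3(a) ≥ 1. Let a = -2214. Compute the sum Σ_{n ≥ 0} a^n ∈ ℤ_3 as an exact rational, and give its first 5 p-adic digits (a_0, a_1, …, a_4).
Σ a^n = 1/(1 − a) = 1/2215;  first 5 digits = (1, 0, 0, 2, 2)

v_3(a) = 3 ≥ 1, so the series converges in ℤ_3 to 1/(1 − a) = 1/(1 − (-2214)) = 1/2215. Expand this rational in ℤ_3: compute digits iteratively via d_i = x_i mod 3, x_{i+1} = (x_i − d_i)/3. The first 5 digits are (1, 0, 0, 2, 2).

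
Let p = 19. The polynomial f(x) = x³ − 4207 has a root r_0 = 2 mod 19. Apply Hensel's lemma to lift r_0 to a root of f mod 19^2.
r_1 = 21 (mod 361)

Hensel: r_{i+1} = r_i − f(r_i)/f′(r_i) mod 19^{i+2}, where f′(x) = 3x². Iterate:
  r_0 = 2 (mod 19)
  r_1 = 21 (mod 361)
Final: r = 21 with f(r) ≡ 0 mod 19^2.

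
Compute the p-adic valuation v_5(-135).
v_5(-135) = 1

v_5(n) is the largest exponent k such that 5^k divides n. Factor out: -135 = -5^1 · 27. (Sign doesn't affect v_p.) So v_5(-135) = 1.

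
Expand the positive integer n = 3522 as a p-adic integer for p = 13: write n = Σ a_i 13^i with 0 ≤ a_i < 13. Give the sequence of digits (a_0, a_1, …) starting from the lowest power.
(a_0, a_1, …) = (12, 10, 7, 1)

Repeated division by 13 gives the digits low-to-high: 3522 = 12 + 10·13^1 + 7·13^2 + 1·13^3. Digit sequence: (12, 10, 7, 1).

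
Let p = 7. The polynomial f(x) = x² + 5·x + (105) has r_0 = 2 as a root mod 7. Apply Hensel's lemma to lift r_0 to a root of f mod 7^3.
r_2 = 310 (mod 343)

Hensel: r_{i+1} = r_i − f(r_i)·(f′(r_i))^{-1} mod 7^{i+2}, f′(x) = 2x + 5. Iterate:
  r_0 = 2 (mod 7)
  r_1 = 16 (mod 49)
  r_2 = 310 (mod 343)
Final: r = 310 satisfies f(r) ≡ 0 mod 7^3.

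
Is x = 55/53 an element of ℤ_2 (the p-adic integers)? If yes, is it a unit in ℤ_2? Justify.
x ∈ ℤ_2^× (unit); v_2(x) = 0

ℤ_2 = {x ∈ ℚ_2 : v_2(x) ≥ 0} and ℤ_2^× = {x ∈ ℤ_2 : v_2(x) = 0}. Here v_2(55/53) = v_2(num) − v_2(den) = 0; compare against these criteria.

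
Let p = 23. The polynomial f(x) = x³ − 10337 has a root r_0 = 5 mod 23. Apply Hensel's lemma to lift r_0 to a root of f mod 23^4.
r_3 = 247163 (mod 279841)

Hensel: r_{i+1} = r_i − f(r_i)/f′(r_i) mod 23^{i+2}, where f′(x) = 3x². Iterate:
  r_0 = 5 (mod 23)
  r_1 = 120 (mod 529)
  r_2 = 3823 (mod 12167)
  r_3 = 247163 (mod 279841)
Final: r = 247163 with f(r) ≡ 0 mod 23^4.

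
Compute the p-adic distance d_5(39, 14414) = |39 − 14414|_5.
d_5(39, 14414) = 1/625

Step 1 — x − y = 39 − 14414 = -14375. Step 2 — v_5(-14375) = 4 (factor: -14375 = −(5^4 · 23); the sign does not affect v_p). Step 3 — |x − y|_5 = 5^{-4} = 1/625.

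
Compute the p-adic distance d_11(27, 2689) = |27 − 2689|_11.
d_11(27, 2689) = 1/1331

Step 1 — x − y = 27 − 2689 = -2662. Step 2 — v_11(-2662) = 3 (factor: -2662 = −(11^3 · 2); the sign does not affect v_p). Step 3 — |x − y|_11 = 11^{-3} = 1/1331.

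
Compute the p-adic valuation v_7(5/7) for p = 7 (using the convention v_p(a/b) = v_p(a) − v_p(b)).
v_7(5/7) = -1

Factor powers of 7 from the numerator and denominator of the reduced fraction: 5 = 7^0 · 5 and 7 = 7^1 · 1. Apply v_p(a/b) = v_p(a) − v_p(b): v_7(5/7) = 0 − 1 = -1.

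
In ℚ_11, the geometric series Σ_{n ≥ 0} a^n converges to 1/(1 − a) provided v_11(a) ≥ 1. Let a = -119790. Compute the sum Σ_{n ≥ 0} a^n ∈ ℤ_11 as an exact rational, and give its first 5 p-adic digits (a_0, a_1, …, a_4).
Σ a^n = 1/(1 − a) = 1/119791;  first 5 digits = (1, 0, 0, 9, 2)

v_11(a) = 3 ≥ 1, so the series converges in ℤ_11 to 1/(1 − a) = 1/(1 − (-119790)) = 1/119791. Expand this rational in ℤ_11: compute digits iteratively via d_i = x_i mod 11, x_{i+1} = (x_i − d_i)/11. The first 5 digits are (1, 0, 0, 9, 2).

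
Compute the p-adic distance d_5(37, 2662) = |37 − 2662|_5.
d_5(37, 2662) = 1/125

Step 1 — x − y = 37 − 2662 = -2625. Step 2 — v_5(-2625) = 3 (factor: -2625 = −(5^3 · 21); the sign does not affect v_p). Step 3 — |x − y|_5 = 5^{-3} = 1/125.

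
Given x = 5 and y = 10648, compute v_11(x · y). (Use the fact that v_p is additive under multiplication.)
v_11(53240) = 3

v_p(x) = 0 (factor: 5 = 11^0 · 5); v_p(y) = 3 (factor: 10648 = 11^3 · 8). Additivity: v_p(xy) = v_p(x) + v_p(y) = 0 + 3 = 3. (Direct check: xy = 53240 = 11^3 · (40).)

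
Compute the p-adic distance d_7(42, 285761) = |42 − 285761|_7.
d_7(42, 285761) = 1/16807

Step 1 — x − y = 42 − 285761 = -285719. Step 2 — v_7(-285719) = 5 (factor: -285719 = −(7^5 · 17); the sign does not affect v_p). Step 3 — |x − y|_7 = 7^{-5} = 1/16807.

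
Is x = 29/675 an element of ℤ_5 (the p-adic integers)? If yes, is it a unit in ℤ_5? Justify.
x ∉ ℤ_5 (v_5(x) = -2 < 0)

ℤ_5 = {x ∈ ℚ_5 : v_5(x) ≥ 0} and ℤ_5^× = {x ∈ ℤ_5 : v_5(x) = 0}. Here v_5(29/675) = v_5(num) − v_5(den) = -2; compare against these criteria.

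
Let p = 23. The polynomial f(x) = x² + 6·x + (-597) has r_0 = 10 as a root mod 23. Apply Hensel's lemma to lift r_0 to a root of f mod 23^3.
r_2 = 7738 (mod 12167)

Hensel: r_{i+1} = r_i − f(r_i)·(f′(r_i))^{-1} mod 23^{i+2}, f′(x) = 2x + 6. Iterate:
  r_0 = 10 (mod 23)
  r_1 = 332 (mod 529)
  r_2 = 7738 (mod 12167)
Final: r = 7738 satisfies f(r) ≡ 0 mod 23^3.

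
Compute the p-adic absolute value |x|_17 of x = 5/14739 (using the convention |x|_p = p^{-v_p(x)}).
|5/14739|_17 = 4913

Step 1 — compute v_17(x) by factoring powers of 17 out of the numerator and denominator: v_17(5/14739) = -3. Step 2 — apply |x|_p = p^{-v_p(x)} = 17^{3} = 4913.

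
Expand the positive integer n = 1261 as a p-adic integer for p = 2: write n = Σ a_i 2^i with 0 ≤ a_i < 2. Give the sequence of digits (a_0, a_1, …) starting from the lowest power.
(a_0, a_1, …) = (1, 0, 1, 1, 0, 1, 1, 1, 0, 0, 1)

Repeated division by 2 gives the digits low-to-high: 1261 = 1 + 1·2^2 + 1·2^3 + 1·2^5 + 1·2^6 + 1·2^7 + 1·2^10. Digit sequence: (1, 0, 1, 1, 0, 1, 1, 1, 0, 0, 1).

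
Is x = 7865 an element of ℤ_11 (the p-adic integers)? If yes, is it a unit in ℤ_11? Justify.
x ∈ ℤ_11 but not a unit; v_11(x) = 2 > 0

ℤ_11 = {x ∈ ℚ_11 : v_11(x) ≥ 0} and ℤ_11^× = {x ∈ ℤ_11 : v_11(x) = 0}. Here v_11(7865) = v_11(num) − v_11(den) = 2; compare against these criteria.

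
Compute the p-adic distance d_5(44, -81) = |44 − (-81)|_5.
d_5(44, -81) = 1/125

Step 1 — x − y = 44 − (-81) = 125. Step 2 — v_5(125) = 3 (factor: 125 = (5^3 · 1); the sign does not affect v_p). Step 3 — |x − y|_5 = 5^{-3} = 1/125.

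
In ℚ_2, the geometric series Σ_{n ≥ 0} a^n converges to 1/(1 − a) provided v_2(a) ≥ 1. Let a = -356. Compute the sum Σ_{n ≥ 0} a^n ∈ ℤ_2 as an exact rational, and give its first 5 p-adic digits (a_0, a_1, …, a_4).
Σ a^n = 1/(1 − a) = 1/357;  first 5 digits = (1, 0, 1, 1, 0)

v_2(a) = 2 ≥ 1, so the series converges in ℤ_2 to 1/(1 − a) = 1/(1 − (-356)) = 1/357. Expand this rational in ℤ_2: compute digits iteratively via d_i = x_i mod 2, x_{i+1} = (x_i − d_i)/2. The first 5 digits are (1, 0, 1, 1, 0).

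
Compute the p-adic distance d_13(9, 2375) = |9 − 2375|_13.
d_13(9, 2375) = 1/169

Step 1 — x − y = 9 − 2375 = -2366. Step 2 — v_13(-2366) = 2 (factor: -2366 = −(13^2 · 14); the sign does not affect v_p). Step 3 — |x − y|_13 = 13^{-2} = 1/169.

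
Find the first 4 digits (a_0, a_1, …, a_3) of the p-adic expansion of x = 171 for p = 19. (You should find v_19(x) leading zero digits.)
(a_0, …, a_3) = (0, 9, 0, 0)

v_19(171) = 1, so a_0 = ... = a_0 = 0. Factor out: x = 19^1 · u with u = 9 a unit in ℤ_19. Expand u iteratively via a_{v+i} = u_i mod 19, u_{i+1} = (u_i − a_{v+i})/19:
  u_0 = 9;  a_1 = 9;  u_1 = (u_0 − 9)/19 = 0
  u_1 = 0;  a_2 = 0;  u_2 = (u_1 − 0)/19 = 0
  u_2 = 0;  a_3 = 0;  u_3 = (u_2 − 0)/19 = 0
Digits: (0, 9, 0, 0).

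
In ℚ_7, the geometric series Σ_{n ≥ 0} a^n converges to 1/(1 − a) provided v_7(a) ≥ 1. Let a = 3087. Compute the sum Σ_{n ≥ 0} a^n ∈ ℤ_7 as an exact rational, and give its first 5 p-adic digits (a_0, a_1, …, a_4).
Σ a^n = 1/(1 − a) = -1/3086;  first 5 digits = (1, 0, 0, 2, 1)

v_7(a) = 3 ≥ 1, so the series converges in ℤ_7 to 1/(1 − a) = 1/(1 − 3087) = -1/3086. Expand this rational in ℤ_7: compute digits iteratively via d_i = x_i mod 7, x_{i+1} = (x_i − d_i)/7. The first 5 digits are (1, 0, 0, 2, 1).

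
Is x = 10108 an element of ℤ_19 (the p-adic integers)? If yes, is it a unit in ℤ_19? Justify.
x ∈ ℤ_19 but not a unit; v_19(x) = 2 > 0

ℤ_19 = {x ∈ ℚ_19 : v_19(x) ≥ 0} and ℤ_19^× = {x ∈ ℤ_19 : v_19(x) = 0}. Here v_19(10108) = v_19(num) − v_19(den) = 2; compare against these criteria.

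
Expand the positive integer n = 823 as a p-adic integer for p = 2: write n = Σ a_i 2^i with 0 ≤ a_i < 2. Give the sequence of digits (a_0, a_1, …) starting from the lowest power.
(a_0, a_1, …) = (1, 1, 1, 0, 1, 1, 0, 0, 1, 1)

Repeated division by 2 gives the digits low-to-high: 823 = 1 + 1·2^1 + 1·2^2 + 1·2^4 + 1·2^5 + 1·2^8 + 1·2^9. Digit sequence: (1, 1, 1, 0, 1, 1, 0, 0, 1, 1).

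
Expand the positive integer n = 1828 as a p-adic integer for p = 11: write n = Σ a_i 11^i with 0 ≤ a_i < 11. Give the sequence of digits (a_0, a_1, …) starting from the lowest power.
(a_0, a_1, …) = (2, 1, 4, 1)

Repeated division by 11 gives the digits low-to-high: 1828 = 2 + 1·11^1 + 4·11^2 + 1·11^3. Digit sequence: (2, 1, 4, 1).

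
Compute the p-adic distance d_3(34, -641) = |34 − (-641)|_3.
d_3(34, -641) = 1/27

Step 1 — x − y = 34 − (-641) = 675. Step 2 — v_3(675) = 3 (factor: 675 = (3^3 · 25); the sign does not affect v_p). Step 3 — |x − y|_3 = 3^{-3} = 1/27.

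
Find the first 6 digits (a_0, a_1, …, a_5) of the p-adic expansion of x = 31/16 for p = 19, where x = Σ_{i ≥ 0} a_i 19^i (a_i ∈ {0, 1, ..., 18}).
(a_0, …, a_5) = (15, 10, 3, 1, 13, 10)

v_19(31/16) = 0 (numerator and denominator both coprime to 19), so x ∈ ℤ_19^×. Compute digits iteratively via a_i = x_i mod 19, x_{i+1} = (x_i − a_i)/19, with x_0 = x:
  x_0 = 31/16;  a_0 = 15;  x_1 = (x_0 − 15)/19 = -11/16
  x_1 = -11/16;  a_1 = 10;  x_2 = (x_1 − 10)/19 = -9/16
  x_2 = -9/16;  a_2 = 3;  x_3 = (x_2 − 3)/19 = -3/16
  x_3 = -3/16;  a_3 = 1;  x_4 = (x_3 − 1)/19 = -1/16
  x_4 = -1/16;  a_4 = 13;  x_5 = (x_4 − 13)/19 = -11/16
  x_5 = -11/16;  a_5 = 10;  x_6 = (x_5 − 10)/19 = -9/16
Digits: (15, 10, 3, 1, 13, 10).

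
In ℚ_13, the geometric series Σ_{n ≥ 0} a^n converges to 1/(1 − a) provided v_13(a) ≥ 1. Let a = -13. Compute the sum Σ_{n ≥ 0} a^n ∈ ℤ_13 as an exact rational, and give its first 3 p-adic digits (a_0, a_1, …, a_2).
Σ a^n = 1/(1 − a) = 1/14;  first 3 digits = (1, 12, 0)

v_13(a) = 1 ≥ 1, so the series converges in ℤ_13 to 1/(1 − a) = 1/(1 − (-13)) = 1/14. Expand this rational in ℤ_13: compute digits iteratively via d_i = x_i mod 13, x_{i+1} = (x_i − d_i)/13. The first 3 digits are (1, 12, 0).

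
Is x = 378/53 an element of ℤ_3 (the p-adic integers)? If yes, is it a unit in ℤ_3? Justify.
x ∈ ℤ_3 but not a unit; v_3(x) = 3 > 0

ℤ_3 = {x ∈ ℚ_3 : v_3(x) ≥ 0} and ℤ_3^× = {x ∈ ℤ_3 : v_3(x) = 0}. Here v_3(378/53) = v_3(num) − v_3(den) = 3; compare against these criteria.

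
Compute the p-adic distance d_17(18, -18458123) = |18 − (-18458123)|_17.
d_17(18, -18458123) = 1/1419857

Step 1 — x − y = 18 − (-18458123) = 18458141. Step 2 — v_17(18458141) = 5 (factor: 18458141 = (17^5 · 13); the sign does not affect v_p). Step 3 — |x − y|_17 = 17^{-5} = 1/1419857.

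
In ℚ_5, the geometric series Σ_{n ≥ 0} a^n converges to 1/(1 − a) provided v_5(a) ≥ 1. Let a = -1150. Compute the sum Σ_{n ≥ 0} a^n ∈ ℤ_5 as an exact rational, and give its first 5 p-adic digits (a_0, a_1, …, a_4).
Σ a^n = 1/(1 − a) = 1/1151;  first 5 digits = (1, 0, 4, 0, 4)

v_5(a) = 2 ≥ 1, so the series converges in ℤ_5 to 1/(1 − a) = 1/(1 − (-1150)) = 1/1151. Expand this rational in ℤ_5: compute digits iteratively via d_i = x_i mod 5, x_{i+1} = (x_i − d_i)/5. The first 5 digits are (1, 0, 4, 0, 4).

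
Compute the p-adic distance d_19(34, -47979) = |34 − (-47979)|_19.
d_19(34, -47979) = 1/6859

Step 1 — x − y = 34 − (-47979) = 48013. Step 2 — v_19(48013) = 3 (factor: 48013 = (19^3 · 7); the sign does not affect v_p). Step 3 — |x − y|_19 = 19^{-3} = 1/6859.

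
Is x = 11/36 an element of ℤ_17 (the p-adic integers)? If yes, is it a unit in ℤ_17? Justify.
x ∈ ℤ_17^× (unit); v_17(x) = 0

ℤ_17 = {x ∈ ℚ_17 : v_17(x) ≥ 0} and ℤ_17^× = {x ∈ ℤ_17 : v_17(x) = 0}. Here v_17(11/36) = v_17(num) − v_17(den) = 0; compare against these criteria.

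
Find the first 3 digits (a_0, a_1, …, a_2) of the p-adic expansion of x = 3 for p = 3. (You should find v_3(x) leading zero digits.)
(a_0, …, a_2) = (0, 1, 0)

v_3(3) = 1, so a_0 = ... = a_0 = 0. Factor out: x = 3^1 · u with u = 1 a unit in ℤ_3. Expand u iteratively via a_{v+i} = u_i mod 3, u_{i+1} = (u_i − a_{v+i})/3:
  u_0 = 1;  a_1 = 1;  u_1 = (u_0 − 1)/3 = 0
  u_1 = 0;  a_2 = 0;  u_2 = (u_1 − 0)/3 = 0
Digits: (0, 1, 0).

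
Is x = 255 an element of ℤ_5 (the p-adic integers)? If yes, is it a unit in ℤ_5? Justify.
x ∈ ℤ_5 but not a unit; v_5(x) = 1 > 0

ℤ_5 = {x ∈ ℚ_5 : v_5(x) ≥ 0} and ℤ_5^× = {x ∈ ℤ_5 : v_5(x) = 0}. Here v_5(255) = v_5(num) − v_5(den) = 1; compare against these criteria.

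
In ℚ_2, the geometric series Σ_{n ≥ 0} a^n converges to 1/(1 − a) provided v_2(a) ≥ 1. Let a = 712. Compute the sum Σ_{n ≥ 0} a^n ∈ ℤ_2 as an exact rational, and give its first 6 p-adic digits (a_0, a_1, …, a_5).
Σ a^n = 1/(1 − a) = -1/711;  first 6 digits = (1, 0, 0, 1, 0, 0)

v_2(a) = 3 ≥ 1, so the series converges in ℤ_2 to 1/(1 − a) = 1/(1 − 712) = -1/711. Expand this rational in ℤ_2: compute digits iteratively via d_i = x_i mod 2, x_{i+1} = (x_i − d_i)/2. The first 6 digits are (1, 0, 0, 1, 0, 0).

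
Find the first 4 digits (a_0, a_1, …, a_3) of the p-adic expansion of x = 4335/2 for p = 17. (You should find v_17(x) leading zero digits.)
(a_0, …, a_3) = (0, 0, 16, 8)

v_17(4335/2) = 2, so a_0 = ... = a_1 = 0. Factor out: x = 17^2 · u with u = 15/2 a unit in ℤ_17. Expand u iteratively via a_{v+i} = u_i mod 17, u_{i+1} = (u_i − a_{v+i})/17:
  u_0 = 15/2;  a_2 = 16;  u_1 = (u_0 − 16)/17 = -1/2
  u_1 = -1/2;  a_3 = 8;  u_2 = (u_1 − 8)/17 = -1/2
Digits: (0, 0, 16, 8).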